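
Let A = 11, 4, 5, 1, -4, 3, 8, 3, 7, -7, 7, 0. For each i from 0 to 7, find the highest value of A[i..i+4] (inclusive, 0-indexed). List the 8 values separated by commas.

11, 5, 8, 8, 8, 8, 8, 7

11 4 5 1 -4 → max 11
4 5 1 -4 3 → max 5
5 1 -4 3 8 → max 8
1 -4 3 8 3 → max 8
-4 3 8 3 7 → max 8
3 8 3 7 -7 → max 8
8 3 7 -7 7 → max 8
3 7 -7 7 0 → max 7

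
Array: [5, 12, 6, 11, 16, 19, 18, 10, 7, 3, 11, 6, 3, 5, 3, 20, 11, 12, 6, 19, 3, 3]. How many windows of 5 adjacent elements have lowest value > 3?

5 12 6 11 16 → min 5  > 3 ✓
12 6 11 16 19 → min 6  > 3 ✓
6 11 16 19 18 → min 6  > 3 ✓
11 16 19 18 10 → min 10  > 3 ✓
16 19 18 10 7 → min 7  > 3 ✓
19 18 10 7 3 → min 3
18 10 7 3 11 → min 3
10 7 3 11 6 → min 3
7 3 11 6 3 → min 3
3 11 6 3 5 → min 3
11 6 3 5 3 → min 3
6 3 5 3 20 → min 3
3 5 3 20 11 → min 3
5 3 20 11 12 → min 3
3 20 11 12 6 → min 3
20 11 12 6 19 → min 6  > 3 ✓
11 12 6 19 3 → min 3
12 6 19 3 3 → min 3
6 windows satisfy the condition.

6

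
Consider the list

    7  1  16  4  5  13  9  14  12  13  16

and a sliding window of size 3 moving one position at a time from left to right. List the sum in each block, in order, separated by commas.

24, 21, 25, 22, 27, 36, 35, 39, 41

(7, 1, 16) → sum 24
(1, 16, 4) → sum 21
(16, 4, 5) → sum 25
(4, 5, 13) → sum 22
(5, 13, 9) → sum 27
(13, 9, 14) → sum 36
(9, 14, 12) → sum 35
(14, 12, 13) → sum 39
(12, 13, 16) → sum 41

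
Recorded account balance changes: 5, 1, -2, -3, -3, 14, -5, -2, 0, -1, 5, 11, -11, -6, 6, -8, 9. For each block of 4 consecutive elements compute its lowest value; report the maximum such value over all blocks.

-1

[5, 1, -2, -3] → min -3
[1, -2, -3, -3] → min -3
[-2, -3, -3, 14] → min -3
[-3, -3, 14, -5] → min -5
[-3, 14, -5, -2] → min -5
[14, -5, -2, 0] → min -5
[-5, -2, 0, -1] → min -5
[-2, 0, -1, 5] → min -2
[0, -1, 5, 11] → min -1
[-1, 5, 11, -11] → min -11
[5, 11, -11, -6] → min -11
[11, -11, -6, 6] → min -11
[-11, -6, 6, -8] → min -11
[-6, 6, -8, 9] → min -8
Maximum of these is -1.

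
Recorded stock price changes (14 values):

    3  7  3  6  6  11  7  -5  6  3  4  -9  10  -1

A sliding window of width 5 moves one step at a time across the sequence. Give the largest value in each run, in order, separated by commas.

Sliding a size-5 window across the 14 values:
(3, 7, 3, 6, 6) → max 7
(7, 3, 6, 6, 11) → max 11
(3, 6, 6, 11, 7) → max 11
(6, 6, 11, 7, -5) → max 11
(6, 11, 7, -5, 6) → max 11
(11, 7, -5, 6, 3) → max 11
(7, -5, 6, 3, 4) → max 7
(-5, 6, 3, 4, -9) → max 6
(6, 3, 4, -9, 10) → max 10
(3, 4, -9, 10, -1) → max 10

7, 11, 11, 11, 11, 11, 7, 6, 10, 10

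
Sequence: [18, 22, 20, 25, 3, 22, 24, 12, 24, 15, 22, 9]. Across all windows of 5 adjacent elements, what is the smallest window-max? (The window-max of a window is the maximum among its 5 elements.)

[18, 22, 20, 25, 3] → max 25
[22, 20, 25, 3, 22] → max 25
[20, 25, 3, 22, 24] → max 25
[25, 3, 22, 24, 12] → max 25
[3, 22, 24, 12, 24] → max 24
[22, 24, 12, 24, 15] → max 24
[24, 12, 24, 15, 22] → max 24
[12, 24, 15, 22, 9] → max 24
Smallest of these is 24.

24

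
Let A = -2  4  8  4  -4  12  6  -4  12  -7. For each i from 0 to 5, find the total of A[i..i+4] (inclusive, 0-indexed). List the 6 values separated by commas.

10, 24, 26, 14, 22, 19

(-2, 4, 8, 4, -4) → sum 10
(4, 8, 4, -4, 12) → sum 24
(8, 4, -4, 12, 6) → sum 26
(4, -4, 12, 6, -4) → sum 14
(-4, 12, 6, -4, 12) → sum 22
(12, 6, -4, 12, -7) → sum 19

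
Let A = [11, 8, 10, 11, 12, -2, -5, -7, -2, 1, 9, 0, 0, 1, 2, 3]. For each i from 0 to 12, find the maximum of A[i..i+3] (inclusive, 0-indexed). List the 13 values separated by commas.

11, 12, 12, 12, 12, -2, 1, 9, 9, 9, 9, 2, 3

Sliding a size-4 window across the 16 values:
11 8 10 11 → max 11
8 10 11 12 → max 12
10 11 12 -2 → max 12
11 12 -2 -5 → max 12
12 -2 -5 -7 → max 12
-2 -5 -7 -2 → max -2
-5 -7 -2 1 → max 1
-7 -2 1 9 → max 9
-2 1 9 0 → max 9
1 9 0 0 → max 9
9 0 0 1 → max 9
0 0 1 2 → max 2
0 1 2 3 → max 3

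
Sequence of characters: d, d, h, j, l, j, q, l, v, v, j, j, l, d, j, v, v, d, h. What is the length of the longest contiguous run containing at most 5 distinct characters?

Extend right; when distinct count exceeds 5, shrink from the left:
add d: window [d] (1 distinct), len 1
add d: window [d, d] (1 distinct), len 2
add h: window [d, d, h] (2 distinct), len 3
add j: window [d, d, h, j] (3 distinct), len 4
add l: window [d, d, h, j, l] (4 distinct), len 5
add j: window [d, d, h, j, l, j] (4 distinct), len 6
add q: window [d, d, h, j, l, j, q] (5 distinct), len 7
add l: window [d, d, h, j, l, j, q, l] (5 distinct), len 8
add v: window [h, j, l, j, q, l, v] (5 distinct), len 7
add v: window [h, j, l, j, q, l, v, v] (5 distinct), len 8
add j: window [h, j, l, j, q, l, v, v, j] (5 distinct), len 9
add j: window [h, j, l, j, q, l, v, v, j, j] (5 distinct), len 10
add l: window [h, j, l, j, q, l, v, v, j, j, l] (5 distinct), len 11
add d: window [j, l, j, q, l, v, v, j, j, l, d] (5 distinct), len 11
add j: window [j, l, j, q, l, v, v, j, j, l, d, j] (5 distinct), len 12
add v: window [j, l, j, q, l, v, v, j, j, l, d, j, v] (5 distinct), len 13
add v: window [j, l, j, q, l, v, v, j, j, l, d, j, v, v] (5 distinct), len 14
add d: window [j, l, j, q, l, v, v, j, j, l, d, j, v, v, d] (5 distinct), len 15
add h: window [l, v, v, j, j, l, d, j, v, v, d, h] (5 distinct), len 12
Longest length with ≤5 distinct: 15.

15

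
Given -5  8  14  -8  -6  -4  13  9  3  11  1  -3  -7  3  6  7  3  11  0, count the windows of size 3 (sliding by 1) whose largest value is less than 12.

[-5, 8, 14] → max 14
[8, 14, -8] → max 14
[14, -8, -6] → max 14
[-8, -6, -4] → max -4  < 12 ✓
[-6, -4, 13] → max 13
[-4, 13, 9] → max 13
[13, 9, 3] → max 13
[9, 3, 11] → max 11  < 12 ✓
[3, 11, 1] → max 11  < 12 ✓
[11, 1, -3] → max 11  < 12 ✓
[1, -3, -7] → max 1  < 12 ✓
[-3, -7, 3] → max 3  < 12 ✓
[-7, 3, 6] → max 6  < 12 ✓
[3, 6, 7] → max 7  < 12 ✓
[6, 7, 3] → max 7  < 12 ✓
[7, 3, 11] → max 11  < 12 ✓
[3, 11, 0] → max 11  < 12 ✓
11 windows satisfy the condition.

11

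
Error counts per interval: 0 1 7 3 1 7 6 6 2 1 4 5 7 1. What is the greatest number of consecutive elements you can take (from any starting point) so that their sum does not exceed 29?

[0] sum 0 len 1
[0, 1] sum 1 len 2
[0, 1, 7] sum 8 len 3
[0, 1, 7, 3] sum 11 len 4
[0, 1, 7, 3, 1] sum 12 len 5
[0, 1, 7, 3, 1, 7] sum 19 len 6
[0, 1, 7, 3, 1, 7, 6] sum 25 len 7
[3, 1, 7, 6, 6] sum 23 len 5
[3, 1, 7, 6, 6, 2] sum 25 len 6
[3, 1, 7, 6, 6, 2, 1] sum 26 len 7
[1, 7, 6, 6, 2, 1, 4] sum 27 len 7
[6, 6, 2, 1, 4, 5] sum 24 len 6
[6, 2, 1, 4, 5, 7] sum 25 len 6
[6, 2, 1, 4, 5, 7, 1] sum 26 len 7
Longest length seen: 7.

7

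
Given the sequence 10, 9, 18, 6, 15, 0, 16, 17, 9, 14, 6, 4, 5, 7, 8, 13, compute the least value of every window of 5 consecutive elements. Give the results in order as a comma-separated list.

6, 0, 0, 0, 0, 0, 6, 4, 4, 4, 4, 4

10 9 18 6 15 → min 6
9 18 6 15 0 → min 0
18 6 15 0 16 → min 0
6 15 0 16 17 → min 0
15 0 16 17 9 → min 0
0 16 17 9 14 → min 0
16 17 9 14 6 → min 6
17 9 14 6 4 → min 4
9 14 6 4 5 → min 4
14 6 4 5 7 → min 4
6 4 5 7 8 → min 4
4 5 7 8 13 → min 4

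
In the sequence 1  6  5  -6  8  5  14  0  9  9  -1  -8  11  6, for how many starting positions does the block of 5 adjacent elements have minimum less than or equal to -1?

[1, 6, 5, -6, 8] → min -6  ≤ -1 ✓
[6, 5, -6, 8, 5] → min -6  ≤ -1 ✓
[5, -6, 8, 5, 14] → min -6  ≤ -1 ✓
[-6, 8, 5, 14, 0] → min -6  ≤ -1 ✓
[8, 5, 14, 0, 9] → min 0
[5, 14, 0, 9, 9] → min 0
[14, 0, 9, 9, -1] → min -1  ≤ -1 ✓
[0, 9, 9, -1, -8] → min -8  ≤ -1 ✓
[9, 9, -1, -8, 11] → min -8  ≤ -1 ✓
[9, -1, -8, 11, 6] → min -8  ≤ -1 ✓
8 windows satisfy the condition.

8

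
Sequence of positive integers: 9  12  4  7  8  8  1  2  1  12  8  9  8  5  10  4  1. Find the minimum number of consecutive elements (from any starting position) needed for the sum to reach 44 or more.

6

add 9: running sum 9 < 44
add 12: running sum 21 < 44
add 4: running sum 25 < 44
add 7: running sum 32 < 44
add 8: running sum 40 < 44
add 8: shortest ending here [9, 12, 4, 7, 8, 8] sum 48, len 6
add 1: shortest ending here [9, 12, 4, 7, 8, 8, 1] sum 49, len 7
add 2: shortest ending here [9, 12, 4, 7, 8, 8, 1, 2] sum 51, len 8
add 1: shortest ending here [9, 12, 4, 7, 8, 8, 1, 2, 1] sum 52, len 9
add 12: shortest ending here [12, 4, 7, 8, 8, 1, 2, 1, 12] sum 55, len 9
add 8: shortest ending here [7, 8, 8, 1, 2, 1, 12, 8] sum 47, len 8
add 9: shortest ending here [8, 8, 1, 2, 1, 12, 8, 9] sum 49, len 8
add 8: shortest ending here [8, 1, 2, 1, 12, 8, 9, 8] sum 49, len 8
add 5: shortest ending here [2, 1, 12, 8, 9, 8, 5] sum 45, len 7
add 10: shortest ending here [12, 8, 9, 8, 5, 10] sum 52, len 6
add 4: shortest ending here [8, 9, 8, 5, 10, 4] sum 44, len 6
add 1: shortest ending here [8, 9, 8, 5, 10, 4, 1] sum 45, len 7
Shortest qualifying length: 6.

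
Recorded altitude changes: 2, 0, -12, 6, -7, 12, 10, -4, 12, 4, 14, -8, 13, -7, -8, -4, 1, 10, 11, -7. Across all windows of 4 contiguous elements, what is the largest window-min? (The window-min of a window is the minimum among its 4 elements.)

-4

(2, 0, -12, 6) → min -12
(0, -12, 6, -7) → min -12
(-12, 6, -7, 12) → min -12
(6, -7, 12, 10) → min -7
(-7, 12, 10, -4) → min -7
(12, 10, -4, 12) → min -4
(10, -4, 12, 4) → min -4
(-4, 12, 4, 14) → min -4
(12, 4, 14, -8) → min -8
(4, 14, -8, 13) → min -8
(14, -8, 13, -7) → min -8
(-8, 13, -7, -8) → min -8
(13, -7, -8, -4) → min -8
(-7, -8, -4, 1) → min -8
(-8, -4, 1, 10) → min -8
(-4, 1, 10, 11) → min -4
(1, 10, 11, -7) → min -7
Largest of these is -4.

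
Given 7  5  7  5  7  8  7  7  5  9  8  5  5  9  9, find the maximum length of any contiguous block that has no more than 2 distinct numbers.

5

Extend right; when distinct count exceeds 2, shrink from the left:
[7] 1 distinct, len 1
[7, 5] 2 distinct, len 2
[7, 5, 7] 2 distinct, len 3
[7, 5, 7, 5] 2 distinct, len 4
[7, 5, 7, 5, 7] 2 distinct, len 5
[7, 8] 2 distinct, len 2
[7, 8, 7] 2 distinct, len 3
[7, 8, 7, 7] 2 distinct, len 4
[7, 7, 5] 2 distinct, len 3
[5, 9] 2 distinct, len 2
[9, 8] 2 distinct, len 2
[8, 5] 2 distinct, len 2
[8, 5, 5] 2 distinct, len 3
[5, 5, 9] 2 distinct, len 3
[5, 5, 9, 9] 2 distinct, len 4
Longest length with ≤2 distinct: 5.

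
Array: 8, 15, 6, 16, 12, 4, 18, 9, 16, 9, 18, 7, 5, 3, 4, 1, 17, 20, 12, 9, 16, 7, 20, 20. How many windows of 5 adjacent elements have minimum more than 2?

15

[8, 15, 6, 16, 12] → min 6  > 2 ✓
[15, 6, 16, 12, 4] → min 4  > 2 ✓
[6, 16, 12, 4, 18] → min 4  > 2 ✓
[16, 12, 4, 18, 9] → min 4  > 2 ✓
[12, 4, 18, 9, 16] → min 4  > 2 ✓
[4, 18, 9, 16, 9] → min 4  > 2 ✓
[18, 9, 16, 9, 18] → min 9  > 2 ✓
[9, 16, 9, 18, 7] → min 7  > 2 ✓
[16, 9, 18, 7, 5] → min 5  > 2 ✓
[9, 18, 7, 5, 3] → min 3  > 2 ✓
[18, 7, 5, 3, 4] → min 3  > 2 ✓
[7, 5, 3, 4, 1] → min 1
[5, 3, 4, 1, 17] → min 1
[3, 4, 1, 17, 20] → min 1
[4, 1, 17, 20, 12] → min 1
[1, 17, 20, 12, 9] → min 1
[17, 20, 12, 9, 16] → min 9  > 2 ✓
[20, 12, 9, 16, 7] → min 7  > 2 ✓
[12, 9, 16, 7, 20] → min 7  > 2 ✓
[9, 16, 7, 20, 20] → min 7  > 2 ✓
15 windows satisfy the condition.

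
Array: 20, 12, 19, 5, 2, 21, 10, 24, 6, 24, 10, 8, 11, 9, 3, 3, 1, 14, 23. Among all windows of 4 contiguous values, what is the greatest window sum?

64

20 12 19 5 → sum 56
12 19 5 2 → sum 38
19 5 2 21 → sum 47
5 2 21 10 → sum 38
2 21 10 24 → sum 57
21 10 24 6 → sum 61
10 24 6 24 → sum 64
24 6 24 10 → sum 64
6 24 10 8 → sum 48
24 10 8 11 → sum 53
10 8 11 9 → sum 38
8 11 9 3 → sum 31
11 9 3 3 → sum 26
9 3 3 1 → sum 16
3 3 1 14 → sum 21
3 1 14 23 → sum 41
Greatest of these is 64.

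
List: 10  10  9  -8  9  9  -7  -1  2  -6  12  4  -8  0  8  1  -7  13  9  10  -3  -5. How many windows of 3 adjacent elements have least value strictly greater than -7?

(10, 10, 9) → min 9  > -7 ✓
(10, 9, -8) → min -8
(9, -8, 9) → min -8
(-8, 9, 9) → min -8
(9, 9, -7) → min -7
(9, -7, -1) → min -7
(-7, -1, 2) → min -7
(-1, 2, -6) → min -6  > -7 ✓
(2, -6, 12) → min -6  > -7 ✓
(-6, 12, 4) → min -6  > -7 ✓
(12, 4, -8) → min -8
(4, -8, 0) → min -8
(-8, 0, 8) → min -8
(0, 8, 1) → min 0  > -7 ✓
(8, 1, -7) → min -7
(1, -7, 13) → min -7
(-7, 13, 9) → min -7
(13, 9, 10) → min 9  > -7 ✓
(9, 10, -3) → min -3  > -7 ✓
(10, -3, -5) → min -5  > -7 ✓
8 windows satisfy the condition.

8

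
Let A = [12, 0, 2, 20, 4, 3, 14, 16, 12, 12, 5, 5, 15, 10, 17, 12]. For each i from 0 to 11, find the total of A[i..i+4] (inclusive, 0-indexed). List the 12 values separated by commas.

12 0 2 20 4 → sum 38
0 2 20 4 3 → sum 29
2 20 4 3 14 → sum 43
20 4 3 14 16 → sum 57
4 3 14 16 12 → sum 49
3 14 16 12 12 → sum 57
14 16 12 12 5 → sum 59
16 12 12 5 5 → sum 50
12 12 5 5 15 → sum 49
12 5 5 15 10 → sum 47
5 5 15 10 17 → sum 52
5 15 10 17 12 → sum 59

38, 29, 43, 57, 49, 57, 59, 50, 49, 47, 52, 59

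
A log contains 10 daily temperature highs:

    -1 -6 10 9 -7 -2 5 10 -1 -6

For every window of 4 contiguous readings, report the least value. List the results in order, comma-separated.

-6, -7, -7, -7, -7, -2, -6

Sliding a size-4 window across the 10 values:
-1 -6 10 9 → min -6
-6 10 9 -7 → min -7
10 9 -7 -2 → min -7
9 -7 -2 5 → min -7
-7 -2 5 10 → min -7
-2 5 10 -1 → min -2
5 10 -1 -6 → min -6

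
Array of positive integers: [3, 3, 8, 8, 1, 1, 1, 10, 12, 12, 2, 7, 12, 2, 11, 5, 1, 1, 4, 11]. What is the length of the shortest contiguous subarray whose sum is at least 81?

13

add 3: running sum 3 < 81
add 3: running sum 6 < 81
add 8: running sum 14 < 81
add 8: running sum 22 < 81
add 1: running sum 23 < 81
add 1: running sum 24 < 81
add 1: running sum 25 < 81
add 10: running sum 35 < 81
add 12: running sum 47 < 81
add 12: running sum 59 < 81
add 2: running sum 61 < 81
add 7: running sum 68 < 81
add 12: running sum 80 < 81
add 2: shortest ending here [3, 3, 8, 8, 1, 1, 1, 10, 12, 12, 2, 7, 12, 2] sum 82, len 14
add 11: shortest ending here [8, 8, 1, 1, 1, 10, 12, 12, 2, 7, 12, 2, 11] sum 87, len 13
add 5: shortest ending here [8, 1, 1, 1, 10, 12, 12, 2, 7, 12, 2, 11, 5] sum 84, len 13
add 1: shortest ending here [8, 1, 1, 1, 10, 12, 12, 2, 7, 12, 2, 11, 5, 1] sum 85, len 14
add 1: shortest ending here [8, 1, 1, 1, 10, 12, 12, 2, 7, 12, 2, 11, 5, 1, 1] sum 86, len 15
add 4: shortest ending here [1, 1, 10, 12, 12, 2, 7, 12, 2, 11, 5, 1, 1, 4] sum 81, len 14
add 11: shortest ending here [10, 12, 12, 2, 7, 12, 2, 11, 5, 1, 1, 4, 11] sum 90, len 13
Shortest qualifying length: 13.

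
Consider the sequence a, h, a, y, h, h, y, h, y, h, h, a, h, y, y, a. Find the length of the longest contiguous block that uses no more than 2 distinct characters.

add a: window [a] (1 distinct), len 1
add h: window [a, h] (2 distinct), len 2
add a: window [a, h, a] (2 distinct), len 3
add y: window [a, y] (2 distinct), len 2
add h: window [y, h] (2 distinct), len 2
add h: window [y, h, h] (2 distinct), len 3
add y: window [y, h, h, y] (2 distinct), len 4
add h: window [y, h, h, y, h] (2 distinct), len 5
add y: window [y, h, h, y, h, y] (2 distinct), len 6
add h: window [y, h, h, y, h, y, h] (2 distinct), len 7
add h: window [y, h, h, y, h, y, h, h] (2 distinct), len 8
add a: window [h, h, a] (2 distinct), len 3
add h: window [h, h, a, h] (2 distinct), len 4
add y: window [h, y] (2 distinct), len 2
add y: window [h, y, y] (2 distinct), len 3
add a: window [y, y, a] (2 distinct), len 3
Longest length with ≤2 distinct: 8.

8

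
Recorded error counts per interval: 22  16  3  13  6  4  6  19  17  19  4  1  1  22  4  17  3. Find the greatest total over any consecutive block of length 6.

71

(22, 16, 3, 13, 6, 4) → sum 64
(16, 3, 13, 6, 4, 6) → sum 48
(3, 13, 6, 4, 6, 19) → sum 51
(13, 6, 4, 6, 19, 17) → sum 65
(6, 4, 6, 19, 17, 19) → sum 71
(4, 6, 19, 17, 19, 4) → sum 69
(6, 19, 17, 19, 4, 1) → sum 66
(19, 17, 19, 4, 1, 1) → sum 61
(17, 19, 4, 1, 1, 22) → sum 64
(19, 4, 1, 1, 22, 4) → sum 51
(4, 1, 1, 22, 4, 17) → sum 49
(1, 1, 22, 4, 17, 3) → sum 48
Greatest of these is 71.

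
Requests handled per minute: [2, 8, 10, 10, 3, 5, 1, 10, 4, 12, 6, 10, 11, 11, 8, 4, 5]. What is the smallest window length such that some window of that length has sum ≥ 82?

11

Extend right; whenever the sum reaches 82, record the length and shrink from the left:
add 2: running sum 2 < 82
add 8: running sum 10 < 82
add 10: running sum 20 < 82
add 10: running sum 30 < 82
add 3: running sum 33 < 82
add 5: running sum 38 < 82
add 1: running sum 39 < 82
add 10: running sum 49 < 82
add 4: running sum 53 < 82
add 12: running sum 65 < 82
add 6: running sum 71 < 82
add 10: running sum 81 < 82
end 12: [10, 10, 3, 5, 1, 10, 4, 12, 6, 10, 11] sum 82, len 11
end 13: [10, 3, 5, 1, 10, 4, 12, 6, 10, 11, 11] sum 83, len 11
end 14: [10, 3, 5, 1, 10, 4, 12, 6, 10, 11, 11, 8] sum 91, len 12
end 15: [5, 1, 10, 4, 12, 6, 10, 11, 11, 8, 4] sum 82, len 11
end 16: [1, 10, 4, 12, 6, 10, 11, 11, 8, 4, 5] sum 82, len 11
Shortest qualifying length: 11.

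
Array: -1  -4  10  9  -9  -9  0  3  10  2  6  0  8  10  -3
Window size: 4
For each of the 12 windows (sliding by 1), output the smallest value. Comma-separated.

-1 -4 10 9 → min -4
-4 10 9 -9 → min -9
10 9 -9 -9 → min -9
9 -9 -9 0 → min -9
-9 -9 0 3 → min -9
-9 0 3 10 → min -9
0 3 10 2 → min 0
3 10 2 6 → min 2
10 2 6 0 → min 0
2 6 0 8 → min 0
6 0 8 10 → min 0
0 8 10 -3 → min -3

-4, -9, -9, -9, -9, -9, 0, 2, 0, 0, 0, -3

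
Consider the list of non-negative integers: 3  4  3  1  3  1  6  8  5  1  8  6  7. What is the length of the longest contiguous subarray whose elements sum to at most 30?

8

add 3: [3] sum 3, len 1
add 4: [3, 4] sum 7, len 2
add 3: [3, 4, 3] sum 10, len 3
add 1: [3, 4, 3, 1] sum 11, len 4
add 3: [3, 4, 3, 1, 3] sum 14, len 5
add 1: [3, 4, 3, 1, 3, 1] sum 15, len 6
add 6: [3, 4, 3, 1, 3, 1, 6] sum 21, len 7
add 8: [3, 4, 3, 1, 3, 1, 6, 8] sum 29, len 8
add 5: [3, 1, 3, 1, 6, 8, 5] sum 27, len 7
add 1: [3, 1, 3, 1, 6, 8, 5, 1] sum 28, len 8
add 8: [1, 6, 8, 5, 1, 8] sum 29, len 6
add 6: [8, 5, 1, 8, 6] sum 28, len 5
add 7: [5, 1, 8, 6, 7] sum 27, len 5
Longest length seen: 8.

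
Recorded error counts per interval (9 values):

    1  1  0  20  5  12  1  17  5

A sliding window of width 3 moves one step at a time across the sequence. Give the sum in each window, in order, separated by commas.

2, 21, 25, 37, 18, 30, 23

Sliding a size-3 window across the 9 values:
[1, 1, 0] → sum 2
[1, 0, 20] → sum 21
[0, 20, 5] → sum 25
[20, 5, 12] → sum 37
[5, 12, 1] → sum 18
[12, 1, 17] → sum 30
[1, 17, 5] → sum 23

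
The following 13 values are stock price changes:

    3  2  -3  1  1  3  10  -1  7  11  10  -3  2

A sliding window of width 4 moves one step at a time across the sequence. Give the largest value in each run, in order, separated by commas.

Sliding a size-4 window across the 13 values:
(3, 2, -3, 1) → max 3
(2, -3, 1, 1) → max 2
(-3, 1, 1, 3) → max 3
(1, 1, 3, 10) → max 10
(1, 3, 10, -1) → max 10
(3, 10, -1, 7) → max 10
(10, -1, 7, 11) → max 11
(-1, 7, 11, 10) → max 11
(7, 11, 10, -3) → max 11
(11, 10, -3, 2) → max 11

3, 2, 3, 10, 10, 10, 11, 11, 11, 11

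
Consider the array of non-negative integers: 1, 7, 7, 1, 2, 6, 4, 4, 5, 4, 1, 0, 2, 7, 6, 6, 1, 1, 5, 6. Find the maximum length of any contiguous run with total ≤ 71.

→ 1: sum 1, len 1
→ 7: sum 8, len 2
→ 7: sum 15, len 3
→ 1: sum 16, len 4
→ 2: sum 18, len 5
→ 6: sum 24, len 6
→ 4: sum 28, len 7
→ 4: sum 32, len 8
→ 5: sum 37, len 9
→ 4: sum 41, len 10
→ 1: sum 42, len 11
→ 0: sum 42, len 12
→ 2: sum 44, len 13
→ 7: sum 51, len 14
→ 6: sum 57, len 15
→ 6: sum 63, len 16
→ 1: sum 64, len 17
→ 1: sum 65, len 18
→ 5: sum 70, len 19
→ 6 (dropped 1, 7): sum 68, len 18
Longest length seen: 19.

19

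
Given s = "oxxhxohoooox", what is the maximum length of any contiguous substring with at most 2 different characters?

Extend right; when distinct count exceeds 2, shrink from the left:
add o: window [o] (1 distinct), len 1
add x: window [o, x] (2 distinct), len 2
add x: window [o, x, x] (2 distinct), len 3
add h: window [x, x, h] (2 distinct), len 3
add x: window [x, x, h, x] (2 distinct), len 4
add o: window [x, o] (2 distinct), len 2
add h: window [o, h] (2 distinct), len 2
add o: window [o, h, o] (2 distinct), len 3
add o: window [o, h, o, o] (2 distinct), len 4
add o: window [o, h, o, o, o] (2 distinct), len 5
add o: window [o, h, o, o, o, o] (2 distinct), len 6
add x: window [o, o, o, o, x] (2 distinct), len 5
Longest length with ≤2 distinct: 6.

6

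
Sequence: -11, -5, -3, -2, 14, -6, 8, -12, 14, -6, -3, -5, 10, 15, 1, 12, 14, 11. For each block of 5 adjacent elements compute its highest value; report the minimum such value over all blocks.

14

-11 -5 -3 -2 14 → max 14
-5 -3 -2 14 -6 → max 14
-3 -2 14 -6 8 → max 14
-2 14 -6 8 -12 → max 14
14 -6 8 -12 14 → max 14
-6 8 -12 14 -6 → max 14
8 -12 14 -6 -3 → max 14
-12 14 -6 -3 -5 → max 14
14 -6 -3 -5 10 → max 14
-6 -3 -5 10 15 → max 15
-3 -5 10 15 1 → max 15
-5 10 15 1 12 → max 15
10 15 1 12 14 → max 15
15 1 12 14 11 → max 15
Minimum of these is 14.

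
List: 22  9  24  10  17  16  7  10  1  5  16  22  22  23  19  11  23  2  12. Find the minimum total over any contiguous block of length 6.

(22, 9, 24, 10, 17, 16) → sum 98
(9, 24, 10, 17, 16, 7) → sum 83
(24, 10, 17, 16, 7, 10) → sum 84
(10, 17, 16, 7, 10, 1) → sum 61
(17, 16, 7, 10, 1, 5) → sum 56
(16, 7, 10, 1, 5, 16) → sum 55
(7, 10, 1, 5, 16, 22) → sum 61
(10, 1, 5, 16, 22, 22) → sum 76
(1, 5, 16, 22, 22, 23) → sum 89
(5, 16, 22, 22, 23, 19) → sum 107
(16, 22, 22, 23, 19, 11) → sum 113
(22, 22, 23, 19, 11, 23) → sum 120
(22, 23, 19, 11, 23, 2) → sum 100
(23, 19, 11, 23, 2, 12) → sum 90
Minimum of these is 55.

55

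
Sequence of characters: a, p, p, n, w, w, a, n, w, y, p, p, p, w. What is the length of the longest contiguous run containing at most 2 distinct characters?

4

Extend right; when distinct count exceeds 2, shrink from the left:
add a: window [a] (1 distinct), len 1
add p: window [a, p] (2 distinct), len 2
add p: window [a, p, p] (2 distinct), len 3
add n: window [p, p, n] (2 distinct), len 3
add w: window [n, w] (2 distinct), len 2
add w: window [n, w, w] (2 distinct), len 3
add a: window [w, w, a] (2 distinct), len 3
add n: window [a, n] (2 distinct), len 2
add w: window [n, w] (2 distinct), len 2
add y: window [w, y] (2 distinct), len 2
add p: window [y, p] (2 distinct), len 2
add p: window [y, p, p] (2 distinct), len 3
add p: window [y, p, p, p] (2 distinct), len 4
add w: window [p, p, p, w] (2 distinct), len 4
Longest length with ≤2 distinct: 4.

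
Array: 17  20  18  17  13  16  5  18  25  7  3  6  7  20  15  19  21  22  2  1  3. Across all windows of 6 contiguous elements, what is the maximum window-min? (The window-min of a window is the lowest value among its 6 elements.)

13

Each size-6 window and its min:
(17, 20, 18, 17, 13, 16) → min 13
(20, 18, 17, 13, 16, 5) → min 5
(18, 17, 13, 16, 5, 18) → min 5
(17, 13, 16, 5, 18, 25) → min 5
(13, 16, 5, 18, 25, 7) → min 5
(16, 5, 18, 25, 7, 3) → min 3
(5, 18, 25, 7, 3, 6) → min 3
(18, 25, 7, 3, 6, 7) → min 3
(25, 7, 3, 6, 7, 20) → min 3
(7, 3, 6, 7, 20, 15) → min 3
(3, 6, 7, 20, 15, 19) → min 3
(6, 7, 20, 15, 19, 21) → min 6
(7, 20, 15, 19, 21, 22) → min 7
(20, 15, 19, 21, 22, 2) → min 2
(15, 19, 21, 22, 2, 1) → min 1
(19, 21, 22, 2, 1, 3) → min 1
Maximum of these is 13.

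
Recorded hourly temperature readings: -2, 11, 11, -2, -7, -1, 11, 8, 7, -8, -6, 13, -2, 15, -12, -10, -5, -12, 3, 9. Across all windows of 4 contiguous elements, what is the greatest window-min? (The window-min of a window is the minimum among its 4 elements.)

-1

Window mins for each of the 17 positions:
[-2, 11, 11, -2] → min -2
[11, 11, -2, -7] → min -7
[11, -2, -7, -1] → min -7
[-2, -7, -1, 11] → min -7
[-7, -1, 11, 8] → min -7
[-1, 11, 8, 7] → min -1
[11, 8, 7, -8] → min -8
[8, 7, -8, -6] → min -8
[7, -8, -6, 13] → min -8
[-8, -6, 13, -2] → min -8
[-6, 13, -2, 15] → min -6
[13, -2, 15, -12] → min -12
[-2, 15, -12, -10] → min -12
[15, -12, -10, -5] → min -12
[-12, -10, -5, -12] → min -12
[-10, -5, -12, 3] → min -12
[-5, -12, 3, 9] → min -12
Greatest of these is -1.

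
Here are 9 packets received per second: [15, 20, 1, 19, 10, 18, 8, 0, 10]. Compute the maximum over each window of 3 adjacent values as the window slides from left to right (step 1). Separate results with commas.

20, 20, 19, 19, 18, 18, 10

(15, 20, 1) → max 20
(20, 1, 19) → max 20
(1, 19, 10) → max 19
(19, 10, 18) → max 19
(10, 18, 8) → max 18
(18, 8, 0) → max 18
(8, 0, 10) → max 10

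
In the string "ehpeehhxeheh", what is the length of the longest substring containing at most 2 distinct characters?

4

[e] 1 distinct, len 1
[e, h] 2 distinct, len 2
[h, p] 2 distinct, len 2
[p, e] 2 distinct, len 2
[p, e, e] 2 distinct, len 3
[e, e, h] 2 distinct, len 3
[e, e, h, h] 2 distinct, len 4
[h, h, x] 2 distinct, len 3
[x, e] 2 distinct, len 2
[e, h] 2 distinct, len 2
[e, h, e] 2 distinct, len 3
[e, h, e, h] 2 distinct, len 4
Longest length with ≤2 distinct: 4.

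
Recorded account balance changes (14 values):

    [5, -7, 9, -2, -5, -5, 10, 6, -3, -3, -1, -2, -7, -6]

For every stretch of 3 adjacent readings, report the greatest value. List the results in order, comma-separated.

9, 9, 9, -2, 10, 10, 10, 6, -1, -1, -1, -2

[5, -7, 9] → max 9
[-7, 9, -2] → max 9
[9, -2, -5] → max 9
[-2, -5, -5] → max -2
[-5, -5, 10] → max 10
[-5, 10, 6] → max 10
[10, 6, -3] → max 10
[6, -3, -3] → max 6
[-3, -3, -1] → max -1
[-3, -1, -2] → max -1
[-1, -2, -7] → max -1
[-2, -7, -6] → max -2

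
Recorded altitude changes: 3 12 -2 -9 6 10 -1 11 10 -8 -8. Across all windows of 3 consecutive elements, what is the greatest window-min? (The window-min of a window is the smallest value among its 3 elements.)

(3, 12, -2) → min -2
(12, -2, -9) → min -9
(-2, -9, 6) → min -9
(-9, 6, 10) → min -9
(6, 10, -1) → min -1
(10, -1, 11) → min -1
(-1, 11, 10) → min -1
(11, 10, -8) → min -8
(10, -8, -8) → min -8
Greatest of these is -1.

-1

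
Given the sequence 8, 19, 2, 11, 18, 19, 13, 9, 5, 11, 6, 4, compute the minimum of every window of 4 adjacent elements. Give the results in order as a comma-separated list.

2, 2, 2, 11, 9, 5, 5, 5, 4

Sliding a size-4 window across the 12 values:
[8, 19, 2, 11] → min 2
[19, 2, 11, 18] → min 2
[2, 11, 18, 19] → min 2
[11, 18, 19, 13] → min 11
[18, 19, 13, 9] → min 9
[19, 13, 9, 5] → min 5
[13, 9, 5, 11] → min 5
[9, 5, 11, 6] → min 5
[5, 11, 6, 4] → min 4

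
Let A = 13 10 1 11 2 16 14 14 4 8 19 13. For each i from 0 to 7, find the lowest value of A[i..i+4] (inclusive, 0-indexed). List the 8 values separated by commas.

1, 1, 1, 2, 2, 4, 4, 4

Sliding a size-5 window across the 12 values:
[13, 10, 1, 11, 2] → min 1
[10, 1, 11, 2, 16] → min 1
[1, 11, 2, 16, 14] → min 1
[11, 2, 16, 14, 14] → min 2
[2, 16, 14, 14, 4] → min 2
[16, 14, 14, 4, 8] → min 4
[14, 14, 4, 8, 19] → min 4
[14, 4, 8, 19, 13] → min 4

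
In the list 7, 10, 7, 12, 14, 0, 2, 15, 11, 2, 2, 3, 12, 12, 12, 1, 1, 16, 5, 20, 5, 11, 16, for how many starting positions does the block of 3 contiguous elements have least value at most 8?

20

7 10 7 → min 7  ≤ 8 ✓
10 7 12 → min 7  ≤ 8 ✓
7 12 14 → min 7  ≤ 8 ✓
12 14 0 → min 0  ≤ 8 ✓
14 0 2 → min 0  ≤ 8 ✓
0 2 15 → min 0  ≤ 8 ✓
2 15 11 → min 2  ≤ 8 ✓
15 11 2 → min 2  ≤ 8 ✓
11 2 2 → min 2  ≤ 8 ✓
2 2 3 → min 2  ≤ 8 ✓
2 3 12 → min 2  ≤ 8 ✓
3 12 12 → min 3  ≤ 8 ✓
12 12 12 → min 12
12 12 1 → min 1  ≤ 8 ✓
12 1 1 → min 1  ≤ 8 ✓
1 1 16 → min 1  ≤ 8 ✓
1 16 5 → min 1  ≤ 8 ✓
16 5 20 → min 5  ≤ 8 ✓
5 20 5 → min 5  ≤ 8 ✓
20 5 11 → min 5  ≤ 8 ✓
5 11 16 → min 5  ≤ 8 ✓
20 windows satisfy the condition.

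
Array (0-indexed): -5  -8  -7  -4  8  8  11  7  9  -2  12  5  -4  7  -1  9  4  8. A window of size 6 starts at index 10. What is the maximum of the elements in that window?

Elements at indices 10..15: 12, 5, -4, 7, -1, 9
max(12, 5, -4, 7, -1, 9) = 12

12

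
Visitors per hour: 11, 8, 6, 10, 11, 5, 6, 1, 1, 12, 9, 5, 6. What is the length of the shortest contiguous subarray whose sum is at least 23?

Extend right; whenever the sum reaches 23, record the length and shrink from the left:
add 11: running sum 11 < 23
add 8: running sum 19 < 23
end 2: [11, 8, 6] sum 25, len 3
end 3: [8, 6, 10] sum 24, len 3
end 4: [6, 10, 11] sum 27, len 3
end 5: [10, 11, 5] sum 26, len 3
end 6: [10, 11, 5, 6] sum 32, len 4
end 7: [11, 5, 6, 1] sum 23, len 4
end 8: [11, 5, 6, 1, 1] sum 24, len 5
end 9: [5, 6, 1, 1, 12] sum 25, len 5
end 10: [1, 1, 12, 9] sum 23, len 4
end 11: [12, 9, 5] sum 26, len 3
end 12: [12, 9, 5, 6] sum 32, len 4
Shortest qualifying length: 3.

3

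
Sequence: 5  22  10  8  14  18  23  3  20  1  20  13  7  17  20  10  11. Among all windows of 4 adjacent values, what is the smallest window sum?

5 22 10 8 → sum 45
22 10 8 14 → sum 54
10 8 14 18 → sum 50
8 14 18 23 → sum 63
14 18 23 3 → sum 58
18 23 3 20 → sum 64
23 3 20 1 → sum 47
3 20 1 20 → sum 44
20 1 20 13 → sum 54
1 20 13 7 → sum 41
20 13 7 17 → sum 57
13 7 17 20 → sum 57
7 17 20 10 → sum 54
17 20 10 11 → sum 58
Smallest of these is 41.

41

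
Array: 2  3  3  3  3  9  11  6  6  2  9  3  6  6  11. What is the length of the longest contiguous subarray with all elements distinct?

[2] len 1
[2, 3] len 2
[3] len 1
[3] len 1
[3] len 1
[3, 9] len 2
[3, 9, 11] len 3
[3, 9, 11, 6] len 4
[6] len 1
[6, 2] len 2
[6, 2, 9] len 3
[6, 2, 9, 3] len 4
[2, 9, 3, 6] len 4
[6] len 1
[6, 11] len 2
Longest all-distinct length: 4.

4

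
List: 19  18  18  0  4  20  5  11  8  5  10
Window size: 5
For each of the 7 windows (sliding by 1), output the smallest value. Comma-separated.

Sliding a size-5 window across the 11 values:
(19, 18, 18, 0, 4) → min 0
(18, 18, 0, 4, 20) → min 0
(18, 0, 4, 20, 5) → min 0
(0, 4, 20, 5, 11) → min 0
(4, 20, 5, 11, 8) → min 4
(20, 5, 11, 8, 5) → min 5
(5, 11, 8, 5, 10) → min 5

0, 0, 0, 0, 4, 5, 5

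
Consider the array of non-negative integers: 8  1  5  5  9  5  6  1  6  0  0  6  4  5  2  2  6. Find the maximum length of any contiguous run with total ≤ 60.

Extend to the right; shrink from the left whenever the sum exceeds 60:
[8] sum 8 len 1
[8, 1] sum 9 len 2
[8, 1, 5] sum 14 len 3
[8, 1, 5, 5] sum 19 len 4
[8, 1, 5, 5, 9] sum 28 len 5
[8, 1, 5, 5, 9, 5] sum 33 len 6
[8, 1, 5, 5, 9, 5, 6] sum 39 len 7
[8, 1, 5, 5, 9, 5, 6, 1] sum 40 len 8
[8, 1, 5, 5, 9, 5, 6, 1, 6] sum 46 len 9
[8, 1, 5, 5, 9, 5, 6, 1, 6, 0] sum 46 len 10
[8, 1, 5, 5, 9, 5, 6, 1, 6, 0, 0] sum 46 len 11
[8, 1, 5, 5, 9, 5, 6, 1, 6, 0, 0, 6] sum 52 len 12
[8, 1, 5, 5, 9, 5, 6, 1, 6, 0, 0, 6, 4] sum 56 len 13
[1, 5, 5, 9, 5, 6, 1, 6, 0, 0, 6, 4, 5] sum 53 len 13
[1, 5, 5, 9, 5, 6, 1, 6, 0, 0, 6, 4, 5, 2] sum 55 len 14
[1, 5, 5, 9, 5, 6, 1, 6, 0, 0, 6, 4, 5, 2, 2] sum 57 len 15
[5, 9, 5, 6, 1, 6, 0, 0, 6, 4, 5, 2, 2, 6] sum 57 len 14
Longest length seen: 15.

15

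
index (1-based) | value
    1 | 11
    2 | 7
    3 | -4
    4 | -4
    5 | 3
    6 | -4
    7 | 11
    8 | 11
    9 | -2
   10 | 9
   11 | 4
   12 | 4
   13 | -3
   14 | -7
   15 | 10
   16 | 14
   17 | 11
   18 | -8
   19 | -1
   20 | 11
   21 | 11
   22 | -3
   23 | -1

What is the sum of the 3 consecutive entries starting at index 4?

-5

Elements at indices 4..6: -4, 3, -4
sum(-4, 3, -4) = -5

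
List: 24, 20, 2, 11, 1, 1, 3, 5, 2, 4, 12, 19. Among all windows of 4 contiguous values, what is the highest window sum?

57

Window sums for each of the 9 positions:
[24, 20, 2, 11] → sum 57
[20, 2, 11, 1] → sum 34
[2, 11, 1, 1] → sum 15
[11, 1, 1, 3] → sum 16
[1, 1, 3, 5] → sum 10
[1, 3, 5, 2] → sum 11
[3, 5, 2, 4] → sum 14
[5, 2, 4, 12] → sum 23
[2, 4, 12, 19] → sum 37
Highest of these is 57.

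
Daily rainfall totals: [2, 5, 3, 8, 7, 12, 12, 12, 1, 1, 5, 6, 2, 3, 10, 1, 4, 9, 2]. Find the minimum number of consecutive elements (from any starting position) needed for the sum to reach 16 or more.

add 2: running sum 2 < 16
add 5: running sum 7 < 16
add 3: running sum 10 < 16
end 3: [5, 3, 8] sum 16, len 3
end 4: [3, 8, 7] sum 18, len 3
end 5: [7, 12] sum 19, len 2
end 6: [12, 12] sum 24, len 2
end 7: [12, 12] sum 24, len 2
end 8: [12, 12, 1] sum 25, len 3
end 9: [12, 12, 1, 1] sum 26, len 4
end 10: [12, 1, 1, 5] sum 19, len 4
end 11: [12, 1, 1, 5, 6] sum 25, len 5
end 12: [12, 1, 1, 5, 6, 2] sum 27, len 6
end 13: [5, 6, 2, 3] sum 16, len 4
end 14: [6, 2, 3, 10] sum 21, len 4
end 15: [2, 3, 10, 1] sum 16, len 4
end 16: [3, 10, 1, 4] sum 18, len 4
end 17: [10, 1, 4, 9] sum 24, len 4
end 18: [1, 4, 9, 2] sum 16, len 4
Shortest qualifying length: 2.

2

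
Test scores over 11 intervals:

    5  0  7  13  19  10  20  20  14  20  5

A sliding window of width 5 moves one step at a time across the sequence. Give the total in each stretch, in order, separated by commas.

5 0 7 13 19 → sum 44
0 7 13 19 10 → sum 49
7 13 19 10 20 → sum 69
13 19 10 20 20 → sum 82
19 10 20 20 14 → sum 83
10 20 20 14 20 → sum 84
20 20 14 20 5 → sum 79

44, 49, 69, 82, 83, 84, 79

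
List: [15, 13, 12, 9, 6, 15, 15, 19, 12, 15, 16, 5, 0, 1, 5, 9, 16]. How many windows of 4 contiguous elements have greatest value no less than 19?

4

(15, 13, 12, 9) → max 15
(13, 12, 9, 6) → max 13
(12, 9, 6, 15) → max 15
(9, 6, 15, 15) → max 15
(6, 15, 15, 19) → max 19  ≥ 19 ✓
(15, 15, 19, 12) → max 19  ≥ 19 ✓
(15, 19, 12, 15) → max 19  ≥ 19 ✓
(19, 12, 15, 16) → max 19  ≥ 19 ✓
(12, 15, 16, 5) → max 16
(15, 16, 5, 0) → max 16
(16, 5, 0, 1) → max 16
(5, 0, 1, 5) → max 5
(0, 1, 5, 9) → max 9
(1, 5, 9, 16) → max 16
4 windows satisfy the condition.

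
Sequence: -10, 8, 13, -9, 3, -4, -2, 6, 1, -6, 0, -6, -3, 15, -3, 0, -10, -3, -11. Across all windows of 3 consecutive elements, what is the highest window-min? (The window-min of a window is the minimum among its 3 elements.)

-2

[-10, 8, 13] → min -10
[8, 13, -9] → min -9
[13, -9, 3] → min -9
[-9, 3, -4] → min -9
[3, -4, -2] → min -4
[-4, -2, 6] → min -4
[-2, 6, 1] → min -2
[6, 1, -6] → min -6
[1, -6, 0] → min -6
[-6, 0, -6] → min -6
[0, -6, -3] → min -6
[-6, -3, 15] → min -6
[-3, 15, -3] → min -3
[15, -3, 0] → min -3
[-3, 0, -10] → min -10
[0, -10, -3] → min -10
[-10, -3, -11] → min -11
Highest of these is -2.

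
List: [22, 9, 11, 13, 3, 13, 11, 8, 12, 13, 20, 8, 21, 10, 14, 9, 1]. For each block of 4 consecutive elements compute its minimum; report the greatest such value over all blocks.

Window mins for each of the 14 positions:
(22, 9, 11, 13) → min 9
(9, 11, 13, 3) → min 3
(11, 13, 3, 13) → min 3
(13, 3, 13, 11) → min 3
(3, 13, 11, 8) → min 3
(13, 11, 8, 12) → min 8
(11, 8, 12, 13) → min 8
(8, 12, 13, 20) → min 8
(12, 13, 20, 8) → min 8
(13, 20, 8, 21) → min 8
(20, 8, 21, 10) → min 8
(8, 21, 10, 14) → min 8
(21, 10, 14, 9) → min 9
(10, 14, 9, 1) → min 1
Greatest of these is 9.

9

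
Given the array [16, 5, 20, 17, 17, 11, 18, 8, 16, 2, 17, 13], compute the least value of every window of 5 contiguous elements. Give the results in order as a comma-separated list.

5, 5, 11, 8, 8, 2, 2, 2

16 5 20 17 17 → min 5
5 20 17 17 11 → min 5
20 17 17 11 18 → min 11
17 17 11 18 8 → min 8
17 11 18 8 16 → min 8
11 18 8 16 2 → min 2
18 8 16 2 17 → min 2
8 16 2 17 13 → min 2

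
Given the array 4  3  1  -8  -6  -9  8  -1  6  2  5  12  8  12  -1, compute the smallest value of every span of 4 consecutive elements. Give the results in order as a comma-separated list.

-8, -8, -9, -9, -9, -9, -1, -1, 2, 2, 5, -1

4 3 1 -8 → min -8
3 1 -8 -6 → min -8
1 -8 -6 -9 → min -9
-8 -6 -9 8 → min -9
-6 -9 8 -1 → min -9
-9 8 -1 6 → min -9
8 -1 6 2 → min -1
-1 6 2 5 → min -1
6 2 5 12 → min 2
2 5 12 8 → min 2
5 12 8 12 → min 5
12 8 12 -1 → min -1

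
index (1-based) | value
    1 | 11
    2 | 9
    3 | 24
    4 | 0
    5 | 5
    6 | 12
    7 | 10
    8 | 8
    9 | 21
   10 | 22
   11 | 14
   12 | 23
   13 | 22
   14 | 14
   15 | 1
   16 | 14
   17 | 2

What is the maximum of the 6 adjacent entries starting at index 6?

Elements at indices 6..11: 12, 10, 8, 21, 22, 14
max(12, 10, 8, 21, 22, 14) = 22

22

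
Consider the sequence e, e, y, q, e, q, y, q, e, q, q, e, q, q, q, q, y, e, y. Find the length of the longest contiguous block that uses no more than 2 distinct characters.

Extend right; when distinct count exceeds 2, shrink from the left:
[e] 1 distinct, len 1
[e, e] 1 distinct, len 2
[e, e, y] 2 distinct, len 3
[y, q] 2 distinct, len 2
[q, e] 2 distinct, len 2
[q, e, q] 2 distinct, len 3
[q, y] 2 distinct, len 2
[q, y, q] 2 distinct, len 3
[q, e] 2 distinct, len 2
[q, e, q] 2 distinct, len 3
[q, e, q, q] 2 distinct, len 4
[q, e, q, q, e] 2 distinct, len 5
[q, e, q, q, e, q] 2 distinct, len 6
[q, e, q, q, e, q, q] 2 distinct, len 7
[q, e, q, q, e, q, q, q] 2 distinct, len 8
[q, e, q, q, e, q, q, q, q] 2 distinct, len 9
[q, q, q, q, y] 2 distinct, len 5
[y, e] 2 distinct, len 2
[y, e, y] 2 distinct, len 3
Longest length with ≤2 distinct: 9.

9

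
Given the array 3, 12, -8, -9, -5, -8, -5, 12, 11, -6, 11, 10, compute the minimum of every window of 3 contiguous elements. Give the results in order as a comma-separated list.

-8, -9, -9, -9, -8, -8, -5, -6, -6, -6

(3, 12, -8) → min -8
(12, -8, -9) → min -9
(-8, -9, -5) → min -9
(-9, -5, -8) → min -9
(-5, -8, -5) → min -8
(-8, -5, 12) → min -8
(-5, 12, 11) → min -5
(12, 11, -6) → min -6
(11, -6, 11) → min -6
(-6, 11, 10) → min -6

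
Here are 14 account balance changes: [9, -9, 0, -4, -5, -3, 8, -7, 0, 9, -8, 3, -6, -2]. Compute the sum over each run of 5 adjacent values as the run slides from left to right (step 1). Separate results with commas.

-9, -21, -4, -11, -7, 7, 2, -3, -2, -4

Sliding a size-5 window across the 14 values:
(9, -9, 0, -4, -5) → sum -9
(-9, 0, -4, -5, -3) → sum -21
(0, -4, -5, -3, 8) → sum -4
(-4, -5, -3, 8, -7) → sum -11
(-5, -3, 8, -7, 0) → sum -7
(-3, 8, -7, 0, 9) → sum 7
(8, -7, 0, 9, -8) → sum 2
(-7, 0, 9, -8, 3) → sum -3
(0, 9, -8, 3, -6) → sum -2
(9, -8, 3, -6, -2) → sum -4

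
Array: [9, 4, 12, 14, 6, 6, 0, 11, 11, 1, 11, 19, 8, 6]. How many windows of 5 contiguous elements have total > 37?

6

9 4 12 14 6 → sum 45  > 37 ✓
4 12 14 6 6 → sum 42  > 37 ✓
12 14 6 6 0 → sum 38  > 37 ✓
14 6 6 0 11 → sum 37
6 6 0 11 11 → sum 34
6 0 11 11 1 → sum 29
0 11 11 1 11 → sum 34
11 11 1 11 19 → sum 53  > 37 ✓
11 1 11 19 8 → sum 50  > 37 ✓
1 11 19 8 6 → sum 45  > 37 ✓
6 windows satisfy the condition.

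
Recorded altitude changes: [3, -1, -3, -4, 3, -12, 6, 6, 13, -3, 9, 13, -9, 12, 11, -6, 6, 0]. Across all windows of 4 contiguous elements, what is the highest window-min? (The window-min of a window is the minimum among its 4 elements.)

-3

[3, -1, -3, -4] → min -4
[-1, -3, -4, 3] → min -4
[-3, -4, 3, -12] → min -12
[-4, 3, -12, 6] → min -12
[3, -12, 6, 6] → min -12
[-12, 6, 6, 13] → min -12
[6, 6, 13, -3] → min -3
[6, 13, -3, 9] → min -3
[13, -3, 9, 13] → min -3
[-3, 9, 13, -9] → min -9
[9, 13, -9, 12] → min -9
[13, -9, 12, 11] → min -9
[-9, 12, 11, -6] → min -9
[12, 11, -6, 6] → min -6
[11, -6, 6, 0] → min -6
Highest of these is -3.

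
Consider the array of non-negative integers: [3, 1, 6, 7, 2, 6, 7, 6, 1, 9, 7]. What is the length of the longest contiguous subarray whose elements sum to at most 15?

Extend to the right; shrink from the left whenever the sum exceeds 15:
[3] sum 3 len 1
[3, 1] sum 4 len 2
[3, 1, 6] sum 10 len 3
[1, 6, 7] sum 14 len 3
[6, 7, 2] sum 15 len 3
[7, 2, 6] sum 15 len 3
[2, 6, 7] sum 15 len 3
[7, 6] sum 13 len 2
[7, 6, 1] sum 14 len 3
[1, 9] sum 10 len 2
[7] sum 7 len 1
Longest length seen: 3.

3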